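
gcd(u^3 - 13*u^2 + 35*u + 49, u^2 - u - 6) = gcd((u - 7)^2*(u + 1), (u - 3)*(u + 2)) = 1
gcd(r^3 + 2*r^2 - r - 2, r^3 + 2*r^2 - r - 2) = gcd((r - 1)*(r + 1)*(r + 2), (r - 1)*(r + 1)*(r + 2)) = r^3 + 2*r^2 - r - 2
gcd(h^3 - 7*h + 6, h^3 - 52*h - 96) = 1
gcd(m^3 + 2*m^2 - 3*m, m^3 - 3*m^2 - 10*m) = m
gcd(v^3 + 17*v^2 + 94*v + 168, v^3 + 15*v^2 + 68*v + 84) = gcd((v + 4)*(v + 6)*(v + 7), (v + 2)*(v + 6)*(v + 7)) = v^2 + 13*v + 42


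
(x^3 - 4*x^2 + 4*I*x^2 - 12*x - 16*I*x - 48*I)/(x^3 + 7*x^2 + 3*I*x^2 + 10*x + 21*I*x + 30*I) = (x^2 + x*(-6 + 4*I) - 24*I)/(x^2 + x*(5 + 3*I) + 15*I)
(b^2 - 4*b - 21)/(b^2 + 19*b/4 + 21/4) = 4*(b - 7)/(4*b + 7)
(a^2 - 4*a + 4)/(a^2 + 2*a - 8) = (a - 2)/(a + 4)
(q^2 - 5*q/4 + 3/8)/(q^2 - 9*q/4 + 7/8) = (4*q - 3)/(4*q - 7)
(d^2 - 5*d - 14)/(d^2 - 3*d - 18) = (-d^2 + 5*d + 14)/(-d^2 + 3*d + 18)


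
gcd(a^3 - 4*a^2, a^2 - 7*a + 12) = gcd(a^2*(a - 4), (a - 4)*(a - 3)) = a - 4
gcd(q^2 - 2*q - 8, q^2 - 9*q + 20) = q - 4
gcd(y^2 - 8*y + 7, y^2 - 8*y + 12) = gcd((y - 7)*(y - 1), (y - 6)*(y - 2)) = 1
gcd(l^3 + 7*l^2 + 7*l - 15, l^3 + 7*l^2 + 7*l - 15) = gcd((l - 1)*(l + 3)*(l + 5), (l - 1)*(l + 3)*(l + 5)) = l^3 + 7*l^2 + 7*l - 15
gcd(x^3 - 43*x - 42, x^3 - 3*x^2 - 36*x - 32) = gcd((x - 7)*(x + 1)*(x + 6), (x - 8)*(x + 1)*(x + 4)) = x + 1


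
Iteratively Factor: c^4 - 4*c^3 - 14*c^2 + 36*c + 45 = (c - 5)*(c^3 + c^2 - 9*c - 9) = (c - 5)*(c + 3)*(c^2 - 2*c - 3) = (c - 5)*(c - 3)*(c + 3)*(c + 1)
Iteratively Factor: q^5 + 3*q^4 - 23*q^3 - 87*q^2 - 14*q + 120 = (q + 2)*(q^4 + q^3 - 25*q^2 - 37*q + 60) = (q + 2)*(q + 4)*(q^3 - 3*q^2 - 13*q + 15) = (q + 2)*(q + 3)*(q + 4)*(q^2 - 6*q + 5) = (q - 5)*(q + 2)*(q + 3)*(q + 4)*(q - 1)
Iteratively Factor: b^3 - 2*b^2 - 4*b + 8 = (b - 2)*(b^2 - 4) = (b - 2)^2*(b + 2)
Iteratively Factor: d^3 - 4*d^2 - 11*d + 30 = (d - 5)*(d^2 + d - 6) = (d - 5)*(d - 2)*(d + 3)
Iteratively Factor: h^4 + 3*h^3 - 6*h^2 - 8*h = (h + 1)*(h^3 + 2*h^2 - 8*h) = h*(h + 1)*(h^2 + 2*h - 8) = h*(h + 1)*(h + 4)*(h - 2)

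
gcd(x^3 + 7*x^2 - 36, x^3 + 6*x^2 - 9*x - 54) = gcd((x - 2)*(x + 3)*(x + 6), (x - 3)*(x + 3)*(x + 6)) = x^2 + 9*x + 18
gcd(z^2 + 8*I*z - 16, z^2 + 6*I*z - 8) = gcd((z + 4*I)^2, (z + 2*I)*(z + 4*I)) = z + 4*I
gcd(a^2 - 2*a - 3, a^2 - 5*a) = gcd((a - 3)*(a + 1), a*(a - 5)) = 1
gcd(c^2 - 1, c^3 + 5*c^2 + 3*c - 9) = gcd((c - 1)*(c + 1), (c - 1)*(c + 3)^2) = c - 1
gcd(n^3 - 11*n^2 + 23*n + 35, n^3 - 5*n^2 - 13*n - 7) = n^2 - 6*n - 7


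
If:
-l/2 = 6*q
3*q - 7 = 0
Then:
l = -28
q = 7/3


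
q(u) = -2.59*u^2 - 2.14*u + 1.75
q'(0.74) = -5.97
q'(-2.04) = 8.43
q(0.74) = -1.25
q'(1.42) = -9.50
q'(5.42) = -30.22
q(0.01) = 1.73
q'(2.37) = -14.42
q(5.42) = -85.93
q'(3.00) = -17.68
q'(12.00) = -64.30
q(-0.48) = 2.18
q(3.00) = -27.98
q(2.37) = -17.87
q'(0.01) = -2.19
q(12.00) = -396.89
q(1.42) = -6.51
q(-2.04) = -4.66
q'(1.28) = -8.77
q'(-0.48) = 0.35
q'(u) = -5.18*u - 2.14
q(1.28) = -5.23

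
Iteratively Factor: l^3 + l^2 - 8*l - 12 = (l - 3)*(l^2 + 4*l + 4) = (l - 3)*(l + 2)*(l + 2)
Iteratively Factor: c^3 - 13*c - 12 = (c + 3)*(c^2 - 3*c - 4) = (c - 4)*(c + 3)*(c + 1)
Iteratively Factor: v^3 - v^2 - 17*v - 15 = (v - 5)*(v^2 + 4*v + 3) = (v - 5)*(v + 1)*(v + 3)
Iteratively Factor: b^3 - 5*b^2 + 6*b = (b)*(b^2 - 5*b + 6) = b*(b - 2)*(b - 3)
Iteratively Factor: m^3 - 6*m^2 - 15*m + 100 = (m - 5)*(m^2 - m - 20) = (m - 5)^2*(m + 4)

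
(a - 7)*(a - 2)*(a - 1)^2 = a^4 - 11*a^3 + 33*a^2 - 37*a + 14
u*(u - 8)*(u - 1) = u^3 - 9*u^2 + 8*u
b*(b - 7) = b^2 - 7*b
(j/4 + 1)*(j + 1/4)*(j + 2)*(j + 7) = j^4/4 + 53*j^3/16 + 213*j^2/16 + 137*j/8 + 7/2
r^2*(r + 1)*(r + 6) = r^4 + 7*r^3 + 6*r^2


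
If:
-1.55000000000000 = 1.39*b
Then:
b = -1.12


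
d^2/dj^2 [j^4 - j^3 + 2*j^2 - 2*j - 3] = 12*j^2 - 6*j + 4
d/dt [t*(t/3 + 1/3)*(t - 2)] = t^2 - 2*t/3 - 2/3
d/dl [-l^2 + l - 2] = 1 - 2*l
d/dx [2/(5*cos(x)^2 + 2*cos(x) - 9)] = 4*(5*cos(x) + 1)*sin(x)/(5*cos(x)^2 + 2*cos(x) - 9)^2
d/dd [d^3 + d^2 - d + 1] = 3*d^2 + 2*d - 1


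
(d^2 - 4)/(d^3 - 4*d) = 1/d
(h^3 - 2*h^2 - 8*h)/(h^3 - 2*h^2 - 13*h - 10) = h*(h - 4)/(h^2 - 4*h - 5)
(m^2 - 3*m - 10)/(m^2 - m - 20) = (m + 2)/(m + 4)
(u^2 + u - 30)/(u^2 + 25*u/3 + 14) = 3*(u - 5)/(3*u + 7)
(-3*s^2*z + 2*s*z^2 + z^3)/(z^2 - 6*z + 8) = z*(-3*s^2 + 2*s*z + z^2)/(z^2 - 6*z + 8)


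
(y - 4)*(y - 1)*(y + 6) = y^3 + y^2 - 26*y + 24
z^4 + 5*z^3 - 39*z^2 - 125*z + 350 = (z - 5)*(z - 2)*(z + 5)*(z + 7)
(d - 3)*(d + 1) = d^2 - 2*d - 3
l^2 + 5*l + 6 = (l + 2)*(l + 3)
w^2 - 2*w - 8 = (w - 4)*(w + 2)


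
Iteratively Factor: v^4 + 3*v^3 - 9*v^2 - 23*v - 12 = (v - 3)*(v^3 + 6*v^2 + 9*v + 4) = (v - 3)*(v + 1)*(v^2 + 5*v + 4) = (v - 3)*(v + 1)*(v + 4)*(v + 1)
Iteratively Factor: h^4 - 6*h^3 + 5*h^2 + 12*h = (h - 3)*(h^3 - 3*h^2 - 4*h) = (h - 3)*(h + 1)*(h^2 - 4*h) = (h - 4)*(h - 3)*(h + 1)*(h)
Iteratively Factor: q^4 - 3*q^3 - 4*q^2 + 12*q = (q - 2)*(q^3 - q^2 - 6*q) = q*(q - 2)*(q^2 - q - 6) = q*(q - 2)*(q + 2)*(q - 3)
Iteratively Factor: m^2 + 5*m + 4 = (m + 1)*(m + 4)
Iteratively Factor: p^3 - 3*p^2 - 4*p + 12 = (p - 2)*(p^2 - p - 6) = (p - 3)*(p - 2)*(p + 2)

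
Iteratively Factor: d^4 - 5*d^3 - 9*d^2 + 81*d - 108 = (d + 4)*(d^3 - 9*d^2 + 27*d - 27) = (d - 3)*(d + 4)*(d^2 - 6*d + 9) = (d - 3)^2*(d + 4)*(d - 3)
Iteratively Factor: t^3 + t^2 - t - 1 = (t - 1)*(t^2 + 2*t + 1) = (t - 1)*(t + 1)*(t + 1)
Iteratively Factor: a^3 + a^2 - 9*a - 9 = (a + 3)*(a^2 - 2*a - 3) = (a - 3)*(a + 3)*(a + 1)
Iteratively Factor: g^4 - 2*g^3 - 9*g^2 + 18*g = (g)*(g^3 - 2*g^2 - 9*g + 18) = g*(g - 3)*(g^2 + g - 6) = g*(g - 3)*(g - 2)*(g + 3)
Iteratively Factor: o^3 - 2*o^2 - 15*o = (o + 3)*(o^2 - 5*o) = o*(o + 3)*(o - 5)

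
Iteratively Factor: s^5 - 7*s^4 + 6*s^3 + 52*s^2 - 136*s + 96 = (s - 2)*(s^4 - 5*s^3 - 4*s^2 + 44*s - 48) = (s - 2)^2*(s^3 - 3*s^2 - 10*s + 24) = (s - 2)^3*(s^2 - s - 12) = (s - 2)^3*(s + 3)*(s - 4)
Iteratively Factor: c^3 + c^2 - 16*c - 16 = (c + 1)*(c^2 - 16) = (c - 4)*(c + 1)*(c + 4)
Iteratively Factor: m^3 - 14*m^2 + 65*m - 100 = (m - 4)*(m^2 - 10*m + 25) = (m - 5)*(m - 4)*(m - 5)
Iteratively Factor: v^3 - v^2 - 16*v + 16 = (v - 1)*(v^2 - 16) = (v - 4)*(v - 1)*(v + 4)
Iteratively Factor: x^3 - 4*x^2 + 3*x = (x - 1)*(x^2 - 3*x) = x*(x - 1)*(x - 3)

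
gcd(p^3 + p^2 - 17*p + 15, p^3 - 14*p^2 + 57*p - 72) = p - 3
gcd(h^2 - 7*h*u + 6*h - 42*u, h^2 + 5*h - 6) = h + 6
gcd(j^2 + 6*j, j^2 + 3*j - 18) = j + 6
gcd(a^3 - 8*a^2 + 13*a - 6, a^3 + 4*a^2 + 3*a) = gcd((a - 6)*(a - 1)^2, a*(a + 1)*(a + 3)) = 1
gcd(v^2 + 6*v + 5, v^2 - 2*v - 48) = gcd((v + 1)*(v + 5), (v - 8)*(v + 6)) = 1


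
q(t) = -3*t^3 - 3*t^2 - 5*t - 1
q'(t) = -9*t^2 - 6*t - 5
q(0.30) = -2.85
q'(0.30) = -7.61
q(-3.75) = 133.77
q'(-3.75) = -109.06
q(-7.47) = 1119.45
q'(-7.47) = -462.39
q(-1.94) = 19.31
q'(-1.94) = -27.23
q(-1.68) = 13.16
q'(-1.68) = -20.32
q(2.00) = -47.00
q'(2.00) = -53.00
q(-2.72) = 50.78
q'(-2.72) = -55.27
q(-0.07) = -0.66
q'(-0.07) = -4.62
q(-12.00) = 4811.00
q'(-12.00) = -1229.00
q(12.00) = -5677.00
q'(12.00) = -1373.00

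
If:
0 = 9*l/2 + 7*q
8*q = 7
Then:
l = -49/36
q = 7/8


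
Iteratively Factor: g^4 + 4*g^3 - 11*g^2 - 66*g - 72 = (g + 3)*(g^3 + g^2 - 14*g - 24) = (g + 3)^2*(g^2 - 2*g - 8) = (g + 2)*(g + 3)^2*(g - 4)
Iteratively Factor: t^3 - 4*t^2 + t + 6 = (t + 1)*(t^2 - 5*t + 6) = (t - 2)*(t + 1)*(t - 3)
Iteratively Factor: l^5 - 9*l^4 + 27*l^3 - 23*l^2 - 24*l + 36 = (l + 1)*(l^4 - 10*l^3 + 37*l^2 - 60*l + 36) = (l - 2)*(l + 1)*(l^3 - 8*l^2 + 21*l - 18) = (l - 2)^2*(l + 1)*(l^2 - 6*l + 9) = (l - 3)*(l - 2)^2*(l + 1)*(l - 3)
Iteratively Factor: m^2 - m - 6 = (m - 3)*(m + 2)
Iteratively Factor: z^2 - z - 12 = (z + 3)*(z - 4)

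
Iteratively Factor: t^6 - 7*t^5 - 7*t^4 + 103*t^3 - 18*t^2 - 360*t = (t)*(t^5 - 7*t^4 - 7*t^3 + 103*t^2 - 18*t - 360) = t*(t - 3)*(t^4 - 4*t^3 - 19*t^2 + 46*t + 120) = t*(t - 5)*(t - 3)*(t^3 + t^2 - 14*t - 24) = t*(t - 5)*(t - 4)*(t - 3)*(t^2 + 5*t + 6) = t*(t - 5)*(t - 4)*(t - 3)*(t + 2)*(t + 3)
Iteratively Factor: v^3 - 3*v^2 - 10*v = (v - 5)*(v^2 + 2*v) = v*(v - 5)*(v + 2)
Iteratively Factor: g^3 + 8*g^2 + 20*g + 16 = (g + 4)*(g^2 + 4*g + 4) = (g + 2)*(g + 4)*(g + 2)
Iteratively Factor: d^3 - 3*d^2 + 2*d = (d - 2)*(d^2 - d) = (d - 2)*(d - 1)*(d)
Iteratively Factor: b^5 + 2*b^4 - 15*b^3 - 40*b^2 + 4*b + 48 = (b + 2)*(b^4 - 15*b^2 - 10*b + 24) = (b + 2)*(b + 3)*(b^3 - 3*b^2 - 6*b + 8) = (b - 4)*(b + 2)*(b + 3)*(b^2 + b - 2) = (b - 4)*(b + 2)^2*(b + 3)*(b - 1)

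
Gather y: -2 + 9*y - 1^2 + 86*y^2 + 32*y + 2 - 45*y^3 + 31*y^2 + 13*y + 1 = -45*y^3 + 117*y^2 + 54*y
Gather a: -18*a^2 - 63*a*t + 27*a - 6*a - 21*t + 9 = -18*a^2 + a*(21 - 63*t) - 21*t + 9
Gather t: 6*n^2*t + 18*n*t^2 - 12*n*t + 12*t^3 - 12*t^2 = 12*t^3 + t^2*(18*n - 12) + t*(6*n^2 - 12*n)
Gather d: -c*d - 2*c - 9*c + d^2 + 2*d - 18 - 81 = -11*c + d^2 + d*(2 - c) - 99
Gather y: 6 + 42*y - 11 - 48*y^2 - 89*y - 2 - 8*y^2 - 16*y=-56*y^2 - 63*y - 7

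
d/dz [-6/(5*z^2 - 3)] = 60*z/(5*z^2 - 3)^2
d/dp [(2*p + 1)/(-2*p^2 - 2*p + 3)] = 2*(-2*p^2 - 2*p + (2*p + 1)^2 + 3)/(2*p^2 + 2*p - 3)^2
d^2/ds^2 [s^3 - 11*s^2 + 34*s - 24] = 6*s - 22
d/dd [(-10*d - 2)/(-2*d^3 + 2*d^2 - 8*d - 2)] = (5*d^3 - 5*d^2 + 20*d - (5*d + 1)*(3*d^2 - 2*d + 4) + 5)/(d^3 - d^2 + 4*d + 1)^2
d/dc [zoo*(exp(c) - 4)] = zoo*exp(c)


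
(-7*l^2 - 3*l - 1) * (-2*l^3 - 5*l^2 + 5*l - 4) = 14*l^5 + 41*l^4 - 18*l^3 + 18*l^2 + 7*l + 4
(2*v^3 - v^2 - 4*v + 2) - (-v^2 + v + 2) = 2*v^3 - 5*v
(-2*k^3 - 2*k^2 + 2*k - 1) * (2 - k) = 2*k^4 - 2*k^3 - 6*k^2 + 5*k - 2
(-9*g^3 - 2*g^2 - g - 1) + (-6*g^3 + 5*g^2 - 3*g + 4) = -15*g^3 + 3*g^2 - 4*g + 3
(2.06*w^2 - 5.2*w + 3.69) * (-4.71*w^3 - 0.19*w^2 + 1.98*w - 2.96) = -9.7026*w^5 + 24.1006*w^4 - 12.3131*w^3 - 17.0947*w^2 + 22.6982*w - 10.9224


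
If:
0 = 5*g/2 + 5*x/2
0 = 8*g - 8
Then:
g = 1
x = -1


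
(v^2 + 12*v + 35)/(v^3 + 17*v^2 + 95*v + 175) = 1/(v + 5)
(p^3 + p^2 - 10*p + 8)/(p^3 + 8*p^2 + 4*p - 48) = (p - 1)/(p + 6)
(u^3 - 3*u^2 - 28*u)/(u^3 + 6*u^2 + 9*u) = (u^2 - 3*u - 28)/(u^2 + 6*u + 9)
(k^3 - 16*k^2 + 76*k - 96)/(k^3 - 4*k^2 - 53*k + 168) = (k^2 - 8*k + 12)/(k^2 + 4*k - 21)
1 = 1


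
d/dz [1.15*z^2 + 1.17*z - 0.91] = 2.3*z + 1.17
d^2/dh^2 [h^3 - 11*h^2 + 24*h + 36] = 6*h - 22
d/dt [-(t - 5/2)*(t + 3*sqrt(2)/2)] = -2*t - 3*sqrt(2)/2 + 5/2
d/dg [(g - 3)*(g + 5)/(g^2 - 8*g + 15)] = -10/(g^2 - 10*g + 25)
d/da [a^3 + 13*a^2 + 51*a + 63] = 3*a^2 + 26*a + 51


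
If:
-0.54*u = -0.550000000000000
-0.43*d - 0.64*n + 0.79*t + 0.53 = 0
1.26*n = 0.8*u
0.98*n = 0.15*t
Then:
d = 8.03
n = 0.65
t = 4.22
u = 1.02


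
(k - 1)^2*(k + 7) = k^3 + 5*k^2 - 13*k + 7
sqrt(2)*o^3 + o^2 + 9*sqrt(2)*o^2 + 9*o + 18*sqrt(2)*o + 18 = (o + 3)*(o + 6)*(sqrt(2)*o + 1)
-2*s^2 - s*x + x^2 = (-2*s + x)*(s + x)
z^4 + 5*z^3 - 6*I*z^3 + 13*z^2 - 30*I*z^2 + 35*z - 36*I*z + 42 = (z + 2)*(z + 3)*(z - 7*I)*(z + I)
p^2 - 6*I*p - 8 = (p - 4*I)*(p - 2*I)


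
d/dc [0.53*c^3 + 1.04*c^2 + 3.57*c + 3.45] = 1.59*c^2 + 2.08*c + 3.57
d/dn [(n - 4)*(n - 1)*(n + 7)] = 3*n^2 + 4*n - 31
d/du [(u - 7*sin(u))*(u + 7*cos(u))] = -7*sqrt(2)*u*sin(u + pi/4) + 2*u - 49*cos(2*u) + 7*sqrt(2)*cos(u + pi/4)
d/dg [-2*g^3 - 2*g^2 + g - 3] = -6*g^2 - 4*g + 1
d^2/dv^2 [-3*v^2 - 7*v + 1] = -6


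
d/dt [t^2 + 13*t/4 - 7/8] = 2*t + 13/4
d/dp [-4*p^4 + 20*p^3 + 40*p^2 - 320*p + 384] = -16*p^3 + 60*p^2 + 80*p - 320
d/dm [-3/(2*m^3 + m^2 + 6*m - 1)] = 6*(3*m^2 + m + 3)/(2*m^3 + m^2 + 6*m - 1)^2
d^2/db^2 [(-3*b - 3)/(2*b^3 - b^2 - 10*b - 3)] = 6*(4*(b + 1)*(-3*b^2 + b + 5)^2 + (6*b^2 - 2*b + (b + 1)*(6*b - 1) - 10)*(-2*b^3 + b^2 + 10*b + 3))/(-2*b^3 + b^2 + 10*b + 3)^3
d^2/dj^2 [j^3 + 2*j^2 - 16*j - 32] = 6*j + 4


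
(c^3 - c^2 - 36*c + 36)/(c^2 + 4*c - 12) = (c^2 - 7*c + 6)/(c - 2)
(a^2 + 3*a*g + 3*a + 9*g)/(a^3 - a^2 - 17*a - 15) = (a + 3*g)/(a^2 - 4*a - 5)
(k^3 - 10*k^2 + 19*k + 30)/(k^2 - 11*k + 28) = (k^3 - 10*k^2 + 19*k + 30)/(k^2 - 11*k + 28)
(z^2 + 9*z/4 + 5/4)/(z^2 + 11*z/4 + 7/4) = (4*z + 5)/(4*z + 7)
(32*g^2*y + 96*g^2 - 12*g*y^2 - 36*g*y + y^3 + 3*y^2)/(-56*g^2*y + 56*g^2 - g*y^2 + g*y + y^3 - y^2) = (-4*g*y - 12*g + y^2 + 3*y)/(7*g*y - 7*g + y^2 - y)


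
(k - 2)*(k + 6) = k^2 + 4*k - 12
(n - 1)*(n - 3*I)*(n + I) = n^3 - n^2 - 2*I*n^2 + 3*n + 2*I*n - 3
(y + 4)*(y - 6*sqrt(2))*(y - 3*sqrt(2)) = y^3 - 9*sqrt(2)*y^2 + 4*y^2 - 36*sqrt(2)*y + 36*y + 144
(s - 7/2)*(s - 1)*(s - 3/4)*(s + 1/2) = s^4 - 19*s^3/4 + 17*s^2/4 + 13*s/16 - 21/16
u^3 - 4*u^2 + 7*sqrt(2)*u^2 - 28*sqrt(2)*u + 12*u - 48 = (u - 4)*(u + sqrt(2))*(u + 6*sqrt(2))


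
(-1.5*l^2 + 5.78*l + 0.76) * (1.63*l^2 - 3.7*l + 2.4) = -2.445*l^4 + 14.9714*l^3 - 23.7472*l^2 + 11.06*l + 1.824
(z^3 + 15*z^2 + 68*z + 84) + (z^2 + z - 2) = z^3 + 16*z^2 + 69*z + 82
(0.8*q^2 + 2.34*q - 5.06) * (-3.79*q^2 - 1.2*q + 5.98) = -3.032*q^4 - 9.8286*q^3 + 21.1534*q^2 + 20.0652*q - 30.2588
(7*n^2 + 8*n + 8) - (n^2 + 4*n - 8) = 6*n^2 + 4*n + 16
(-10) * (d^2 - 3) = 30 - 10*d^2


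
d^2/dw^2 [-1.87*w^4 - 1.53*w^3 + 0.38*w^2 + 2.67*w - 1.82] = -22.44*w^2 - 9.18*w + 0.76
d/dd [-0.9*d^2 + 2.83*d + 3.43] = 2.83 - 1.8*d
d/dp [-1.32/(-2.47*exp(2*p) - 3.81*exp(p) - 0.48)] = (-6.5208*exp(p) - 5.0292)*exp(p)/(2.47*exp(2*p) + 3.81*exp(p) + 0.48)^2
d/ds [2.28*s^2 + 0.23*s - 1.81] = 4.56*s + 0.23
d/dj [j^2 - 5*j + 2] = 2*j - 5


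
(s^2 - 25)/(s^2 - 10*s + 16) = (s^2 - 25)/(s^2 - 10*s + 16)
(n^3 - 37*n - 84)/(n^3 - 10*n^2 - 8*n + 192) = (n^2 - 4*n - 21)/(n^2 - 14*n + 48)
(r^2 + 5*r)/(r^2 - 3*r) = (r + 5)/(r - 3)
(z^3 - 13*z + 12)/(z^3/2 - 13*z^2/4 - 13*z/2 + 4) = 4*(z^3 - 13*z + 12)/(2*z^3 - 13*z^2 - 26*z + 16)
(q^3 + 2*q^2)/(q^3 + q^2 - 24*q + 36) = q^2*(q + 2)/(q^3 + q^2 - 24*q + 36)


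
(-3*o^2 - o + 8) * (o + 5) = -3*o^3 - 16*o^2 + 3*o + 40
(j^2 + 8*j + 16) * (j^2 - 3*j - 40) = j^4 + 5*j^3 - 48*j^2 - 368*j - 640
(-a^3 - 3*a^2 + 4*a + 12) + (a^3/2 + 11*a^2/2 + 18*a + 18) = -a^3/2 + 5*a^2/2 + 22*a + 30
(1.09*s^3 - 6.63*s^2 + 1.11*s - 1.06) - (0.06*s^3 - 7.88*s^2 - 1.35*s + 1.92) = 1.03*s^3 + 1.25*s^2 + 2.46*s - 2.98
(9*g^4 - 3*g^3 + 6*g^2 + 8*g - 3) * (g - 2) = 9*g^5 - 21*g^4 + 12*g^3 - 4*g^2 - 19*g + 6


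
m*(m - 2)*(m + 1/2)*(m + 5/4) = m^4 - m^3/4 - 23*m^2/8 - 5*m/4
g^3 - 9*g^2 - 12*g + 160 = (g - 8)*(g - 5)*(g + 4)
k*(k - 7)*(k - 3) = k^3 - 10*k^2 + 21*k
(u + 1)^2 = u^2 + 2*u + 1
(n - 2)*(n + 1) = n^2 - n - 2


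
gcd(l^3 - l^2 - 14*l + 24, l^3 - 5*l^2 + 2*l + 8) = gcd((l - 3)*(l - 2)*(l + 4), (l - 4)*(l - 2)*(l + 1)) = l - 2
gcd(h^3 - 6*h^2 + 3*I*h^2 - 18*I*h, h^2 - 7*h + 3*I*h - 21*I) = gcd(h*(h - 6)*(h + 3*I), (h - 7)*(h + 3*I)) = h + 3*I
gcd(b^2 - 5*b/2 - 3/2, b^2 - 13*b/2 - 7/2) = b + 1/2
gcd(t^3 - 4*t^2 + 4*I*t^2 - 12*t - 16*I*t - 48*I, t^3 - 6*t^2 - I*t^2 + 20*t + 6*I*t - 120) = t^2 + t*(-6 + 4*I) - 24*I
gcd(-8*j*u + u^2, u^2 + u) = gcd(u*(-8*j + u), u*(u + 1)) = u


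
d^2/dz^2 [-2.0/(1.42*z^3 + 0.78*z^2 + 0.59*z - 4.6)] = ((17.04*z + 3.12)*(1.42*z^3 + 0.78*z^2 + 0.59*z - 4.6) - 2.0*(4.26*z^2 + 1.56*z + 0.59)*(8.52*z^2 + 3.12*z + 1.18))/(1.42*z^3 + 0.78*z^2 + 0.59*z - 4.6)^3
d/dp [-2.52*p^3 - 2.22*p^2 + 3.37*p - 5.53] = -7.56*p^2 - 4.44*p + 3.37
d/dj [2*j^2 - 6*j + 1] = 4*j - 6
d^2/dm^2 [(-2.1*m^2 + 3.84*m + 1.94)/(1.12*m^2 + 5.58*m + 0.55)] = (35.882112*m^3 + 22.362816*m^2 + 58.5527040000001*m + 93.578732)/(1.404928*m^6 + 20.998656*m^5 + 106.688064*m^4 + 194.364792*m^3 + 52.39146*m^2 + 5.06385*m + 0.166375)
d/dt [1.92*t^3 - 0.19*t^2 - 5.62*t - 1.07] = 5.76*t^2 - 0.38*t - 5.62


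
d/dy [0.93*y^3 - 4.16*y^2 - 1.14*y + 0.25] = 2.79*y^2 - 8.32*y - 1.14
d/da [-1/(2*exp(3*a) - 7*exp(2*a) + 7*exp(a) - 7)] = (6*exp(2*a) - 14*exp(a) + 7)*exp(a)/(2*exp(3*a) - 7*exp(2*a) + 7*exp(a) - 7)^2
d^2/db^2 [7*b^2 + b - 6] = 14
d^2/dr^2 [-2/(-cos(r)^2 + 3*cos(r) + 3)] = 2*(4*sin(r)^4 + 9*sin(r)^2*cos(r) - 23*sin(r)^2 - 5)/(sin(r)^2 + 3*cos(r) + 2)^3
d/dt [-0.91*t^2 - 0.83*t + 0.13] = -1.82*t - 0.83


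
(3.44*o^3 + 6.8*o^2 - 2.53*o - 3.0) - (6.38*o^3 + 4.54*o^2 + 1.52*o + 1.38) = -2.94*o^3 + 2.26*o^2 - 4.05*o - 4.38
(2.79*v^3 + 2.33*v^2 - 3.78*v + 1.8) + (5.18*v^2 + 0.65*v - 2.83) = 2.79*v^3 + 7.51*v^2 - 3.13*v - 1.03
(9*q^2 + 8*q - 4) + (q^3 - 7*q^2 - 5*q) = q^3 + 2*q^2 + 3*q - 4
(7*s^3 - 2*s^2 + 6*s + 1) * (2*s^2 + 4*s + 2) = 14*s^5 + 24*s^4 + 18*s^3 + 22*s^2 + 16*s + 2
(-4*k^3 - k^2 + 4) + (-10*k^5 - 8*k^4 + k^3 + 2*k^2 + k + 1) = -10*k^5 - 8*k^4 - 3*k^3 + k^2 + k + 5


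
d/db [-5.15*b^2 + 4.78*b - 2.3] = 4.78 - 10.3*b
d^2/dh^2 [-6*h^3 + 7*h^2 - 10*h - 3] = 14 - 36*h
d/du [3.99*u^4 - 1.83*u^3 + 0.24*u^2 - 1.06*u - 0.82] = 15.96*u^3 - 5.49*u^2 + 0.48*u - 1.06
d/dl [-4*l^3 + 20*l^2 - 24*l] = -12*l^2 + 40*l - 24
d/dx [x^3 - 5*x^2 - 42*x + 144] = 3*x^2 - 10*x - 42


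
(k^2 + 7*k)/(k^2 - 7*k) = (k + 7)/(k - 7)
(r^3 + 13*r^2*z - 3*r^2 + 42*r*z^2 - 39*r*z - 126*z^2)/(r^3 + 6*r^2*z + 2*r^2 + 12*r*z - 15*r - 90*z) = (r + 7*z)/(r + 5)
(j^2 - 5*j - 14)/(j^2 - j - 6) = (j - 7)/(j - 3)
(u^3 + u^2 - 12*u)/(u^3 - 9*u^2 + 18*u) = (u + 4)/(u - 6)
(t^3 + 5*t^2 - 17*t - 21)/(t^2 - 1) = (t^2 + 4*t - 21)/(t - 1)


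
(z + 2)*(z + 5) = z^2 + 7*z + 10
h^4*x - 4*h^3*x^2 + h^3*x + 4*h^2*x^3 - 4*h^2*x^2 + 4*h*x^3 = h*(h - 2*x)^2*(h*x + x)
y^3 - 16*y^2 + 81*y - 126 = (y - 7)*(y - 6)*(y - 3)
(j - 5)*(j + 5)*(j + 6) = j^3 + 6*j^2 - 25*j - 150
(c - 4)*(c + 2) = c^2 - 2*c - 8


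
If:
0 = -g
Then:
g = 0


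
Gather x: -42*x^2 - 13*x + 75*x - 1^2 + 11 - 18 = -42*x^2 + 62*x - 8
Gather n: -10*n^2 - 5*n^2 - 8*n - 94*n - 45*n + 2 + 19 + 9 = -15*n^2 - 147*n + 30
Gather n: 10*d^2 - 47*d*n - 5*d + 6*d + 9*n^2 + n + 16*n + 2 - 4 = 10*d^2 + d + 9*n^2 + n*(17 - 47*d) - 2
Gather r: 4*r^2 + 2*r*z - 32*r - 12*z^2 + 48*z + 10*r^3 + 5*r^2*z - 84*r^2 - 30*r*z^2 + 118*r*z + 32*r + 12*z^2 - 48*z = 10*r^3 + r^2*(5*z - 80) + r*(-30*z^2 + 120*z)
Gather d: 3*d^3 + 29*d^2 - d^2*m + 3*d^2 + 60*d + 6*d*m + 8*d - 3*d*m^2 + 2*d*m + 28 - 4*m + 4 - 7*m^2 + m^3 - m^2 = 3*d^3 + d^2*(32 - m) + d*(-3*m^2 + 8*m + 68) + m^3 - 8*m^2 - 4*m + 32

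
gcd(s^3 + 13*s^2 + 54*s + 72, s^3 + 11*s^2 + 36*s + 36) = s^2 + 9*s + 18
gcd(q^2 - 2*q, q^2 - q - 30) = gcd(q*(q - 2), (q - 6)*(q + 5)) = 1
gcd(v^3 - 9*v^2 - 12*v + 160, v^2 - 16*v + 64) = v - 8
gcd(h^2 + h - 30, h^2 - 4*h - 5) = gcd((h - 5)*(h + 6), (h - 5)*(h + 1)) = h - 5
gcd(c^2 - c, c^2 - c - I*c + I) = c - 1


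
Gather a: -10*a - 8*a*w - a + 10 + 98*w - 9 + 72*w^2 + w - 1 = a*(-8*w - 11) + 72*w^2 + 99*w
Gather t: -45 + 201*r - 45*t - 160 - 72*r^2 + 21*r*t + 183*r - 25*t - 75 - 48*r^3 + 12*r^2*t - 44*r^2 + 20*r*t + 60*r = -48*r^3 - 116*r^2 + 444*r + t*(12*r^2 + 41*r - 70) - 280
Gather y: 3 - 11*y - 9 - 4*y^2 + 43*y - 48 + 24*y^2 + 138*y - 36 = 20*y^2 + 170*y - 90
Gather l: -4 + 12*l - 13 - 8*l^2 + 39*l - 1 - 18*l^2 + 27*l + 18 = -26*l^2 + 78*l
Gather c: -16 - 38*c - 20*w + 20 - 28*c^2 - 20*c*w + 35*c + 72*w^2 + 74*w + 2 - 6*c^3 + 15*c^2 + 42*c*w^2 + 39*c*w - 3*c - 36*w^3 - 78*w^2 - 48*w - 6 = -6*c^3 - 13*c^2 + c*(42*w^2 + 19*w - 6) - 36*w^3 - 6*w^2 + 6*w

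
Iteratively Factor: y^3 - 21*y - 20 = (y + 4)*(y^2 - 4*y - 5) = (y - 5)*(y + 4)*(y + 1)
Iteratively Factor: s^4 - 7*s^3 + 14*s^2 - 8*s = (s - 2)*(s^3 - 5*s^2 + 4*s) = (s - 2)*(s - 1)*(s^2 - 4*s) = (s - 4)*(s - 2)*(s - 1)*(s)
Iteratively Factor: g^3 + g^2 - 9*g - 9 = (g + 3)*(g^2 - 2*g - 3) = (g + 1)*(g + 3)*(g - 3)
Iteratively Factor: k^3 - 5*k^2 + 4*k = (k - 4)*(k^2 - k) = (k - 4)*(k - 1)*(k)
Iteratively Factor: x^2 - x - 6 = (x - 3)*(x + 2)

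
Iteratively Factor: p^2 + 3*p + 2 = (p + 2)*(p + 1)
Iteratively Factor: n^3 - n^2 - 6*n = (n)*(n^2 - n - 6) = n*(n + 2)*(n - 3)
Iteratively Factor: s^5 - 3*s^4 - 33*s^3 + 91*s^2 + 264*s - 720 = (s - 5)*(s^4 + 2*s^3 - 23*s^2 - 24*s + 144) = (s - 5)*(s + 4)*(s^3 - 2*s^2 - 15*s + 36) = (s - 5)*(s + 4)^2*(s^2 - 6*s + 9) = (s - 5)*(s - 3)*(s + 4)^2*(s - 3)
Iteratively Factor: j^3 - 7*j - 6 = (j + 2)*(j^2 - 2*j - 3) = (j - 3)*(j + 2)*(j + 1)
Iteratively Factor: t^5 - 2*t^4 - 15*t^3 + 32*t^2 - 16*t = (t)*(t^4 - 2*t^3 - 15*t^2 + 32*t - 16) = t*(t - 1)*(t^3 - t^2 - 16*t + 16) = t*(t - 4)*(t - 1)*(t^2 + 3*t - 4) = t*(t - 4)*(t - 1)^2*(t + 4)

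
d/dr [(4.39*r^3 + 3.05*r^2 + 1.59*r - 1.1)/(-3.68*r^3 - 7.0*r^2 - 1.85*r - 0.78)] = (7.105427357601e-15*r^5 - 19.506*r^4 - 4.54059999999998*r^3 - 16.9291*r^2 - 20.158*r - 3.2752)/(13.5424*r^6 + 51.52*r^5 + 62.616*r^4 + 31.6408*r^3 + 14.3425*r^2 + 2.886*r + 0.6084)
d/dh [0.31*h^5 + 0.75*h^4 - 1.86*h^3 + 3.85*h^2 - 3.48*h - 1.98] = 1.55*h^4 + 3.0*h^3 - 5.58*h^2 + 7.7*h - 3.48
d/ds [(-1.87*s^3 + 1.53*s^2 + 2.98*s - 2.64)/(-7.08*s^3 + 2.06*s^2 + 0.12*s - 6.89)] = (-7.105427357601e-15*s^5 + 6.9802*s^4 + 41.748*s^3 - 23.3759*s^2 - 10.2066*s - 20.2154)/(50.1264*s^6 - 29.1696*s^5 + 2.5444*s^4 + 98.0568*s^3 - 28.3724*s^2 - 1.6536*s + 47.4721)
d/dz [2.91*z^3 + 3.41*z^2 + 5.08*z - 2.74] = 8.73*z^2 + 6.82*z + 5.08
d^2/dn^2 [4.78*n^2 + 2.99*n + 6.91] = 9.56000000000000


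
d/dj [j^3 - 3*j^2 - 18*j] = 3*j^2 - 6*j - 18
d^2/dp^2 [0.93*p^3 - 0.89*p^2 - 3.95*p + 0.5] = 5.58*p - 1.78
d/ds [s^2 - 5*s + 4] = 2*s - 5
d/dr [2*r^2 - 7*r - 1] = 4*r - 7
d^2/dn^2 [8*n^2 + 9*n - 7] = 16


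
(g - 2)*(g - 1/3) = g^2 - 7*g/3 + 2/3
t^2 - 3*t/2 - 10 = (t - 4)*(t + 5/2)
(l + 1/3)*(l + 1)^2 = l^3 + 7*l^2/3 + 5*l/3 + 1/3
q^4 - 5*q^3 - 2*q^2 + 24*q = q*(q - 4)*(q - 3)*(q + 2)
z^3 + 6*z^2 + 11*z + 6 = (z + 1)*(z + 2)*(z + 3)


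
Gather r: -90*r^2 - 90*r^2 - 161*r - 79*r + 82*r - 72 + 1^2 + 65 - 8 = -180*r^2 - 158*r - 14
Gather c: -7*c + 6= 6 - 7*c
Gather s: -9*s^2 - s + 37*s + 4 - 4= -9*s^2 + 36*s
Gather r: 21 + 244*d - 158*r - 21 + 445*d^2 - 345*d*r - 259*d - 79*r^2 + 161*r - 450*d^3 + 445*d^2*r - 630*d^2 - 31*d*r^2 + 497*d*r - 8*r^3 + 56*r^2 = -450*d^3 - 185*d^2 - 15*d - 8*r^3 + r^2*(-31*d - 23) + r*(445*d^2 + 152*d + 3)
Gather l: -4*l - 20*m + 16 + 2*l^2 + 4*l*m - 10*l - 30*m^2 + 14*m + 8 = 2*l^2 + l*(4*m - 14) - 30*m^2 - 6*m + 24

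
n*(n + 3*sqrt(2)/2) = n^2 + 3*sqrt(2)*n/2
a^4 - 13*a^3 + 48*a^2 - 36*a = a*(a - 6)^2*(a - 1)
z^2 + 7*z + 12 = (z + 3)*(z + 4)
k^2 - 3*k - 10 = (k - 5)*(k + 2)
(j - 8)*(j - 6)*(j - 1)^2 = j^4 - 16*j^3 + 77*j^2 - 110*j + 48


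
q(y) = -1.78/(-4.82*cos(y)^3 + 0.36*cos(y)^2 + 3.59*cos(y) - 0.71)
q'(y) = -1.78*(-14.46*sin(y)*cos(y)^2 + 0.72*sin(y)*cos(y) + 3.59*sin(y))/(-4.82*cos(y)^3 + 0.36*cos(y)^2 + 3.59*cos(y) - 0.71)^2 = (25.7388*cos(y)^2 - 1.2816*cos(y) - 6.3902)*sin(y)/(4.82*cos(y)^3 - 0.36*cos(y)^2 - 3.59*cos(y) + 0.71)^2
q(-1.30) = -9.68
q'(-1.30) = 139.48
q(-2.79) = -7.90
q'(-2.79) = -118.68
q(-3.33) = -2.62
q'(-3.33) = 7.99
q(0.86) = -3.98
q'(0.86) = 14.16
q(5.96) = 1.63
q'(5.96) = -4.14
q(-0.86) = -3.98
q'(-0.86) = -14.16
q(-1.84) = 1.15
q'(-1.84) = 1.70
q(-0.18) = 1.25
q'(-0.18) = -1.53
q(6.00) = 1.49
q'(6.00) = -3.14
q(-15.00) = 1.59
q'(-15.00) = -4.93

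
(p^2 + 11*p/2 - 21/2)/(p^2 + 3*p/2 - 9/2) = (p + 7)/(p + 3)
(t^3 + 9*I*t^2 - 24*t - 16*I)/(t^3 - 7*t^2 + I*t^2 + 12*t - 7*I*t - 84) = (t^2 + 5*I*t - 4)/(t^2 - t*(7 + 3*I) + 21*I)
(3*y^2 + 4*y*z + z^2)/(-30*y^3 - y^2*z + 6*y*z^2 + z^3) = (-y - z)/(10*y^2 - 3*y*z - z^2)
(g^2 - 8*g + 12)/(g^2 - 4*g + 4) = (g - 6)/(g - 2)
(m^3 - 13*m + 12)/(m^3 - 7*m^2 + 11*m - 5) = (m^2 + m - 12)/(m^2 - 6*m + 5)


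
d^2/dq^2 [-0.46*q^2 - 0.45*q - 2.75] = -0.920000000000000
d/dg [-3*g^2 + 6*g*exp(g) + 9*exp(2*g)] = 6*g*exp(g) - 6*g + 18*exp(2*g) + 6*exp(g)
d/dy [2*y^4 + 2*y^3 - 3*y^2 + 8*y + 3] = 8*y^3 + 6*y^2 - 6*y + 8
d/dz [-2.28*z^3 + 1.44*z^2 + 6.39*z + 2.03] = -6.84*z^2 + 2.88*z + 6.39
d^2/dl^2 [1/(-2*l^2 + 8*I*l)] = (l*(l - 4*I) - 4*(l - 2*I)^2)/(l^3*(l - 4*I)^3)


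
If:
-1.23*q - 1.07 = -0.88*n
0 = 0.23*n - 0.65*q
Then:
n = 2.41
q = 0.85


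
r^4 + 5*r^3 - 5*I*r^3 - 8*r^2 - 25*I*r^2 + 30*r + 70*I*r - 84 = (r - 2)*(r + 7)*(r - 6*I)*(r + I)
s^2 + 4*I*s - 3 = (s + I)*(s + 3*I)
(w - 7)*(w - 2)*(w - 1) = w^3 - 10*w^2 + 23*w - 14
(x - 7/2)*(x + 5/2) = x^2 - x - 35/4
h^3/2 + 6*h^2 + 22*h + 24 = (h/2 + 1)*(h + 4)*(h + 6)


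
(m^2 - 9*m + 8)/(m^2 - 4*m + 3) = (m - 8)/(m - 3)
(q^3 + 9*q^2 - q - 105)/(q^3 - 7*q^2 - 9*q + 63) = (q^2 + 12*q + 35)/(q^2 - 4*q - 21)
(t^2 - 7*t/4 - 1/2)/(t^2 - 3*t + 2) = (t + 1/4)/(t - 1)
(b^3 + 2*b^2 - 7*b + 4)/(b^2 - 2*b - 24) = (b^2 - 2*b + 1)/(b - 6)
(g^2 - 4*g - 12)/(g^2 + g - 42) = (g + 2)/(g + 7)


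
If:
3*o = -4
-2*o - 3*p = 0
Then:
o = -4/3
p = 8/9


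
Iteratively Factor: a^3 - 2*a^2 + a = (a - 1)*(a^2 - a) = (a - 1)^2*(a)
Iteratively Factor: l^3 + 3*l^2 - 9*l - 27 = (l + 3)*(l^2 - 9) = (l - 3)*(l + 3)*(l + 3)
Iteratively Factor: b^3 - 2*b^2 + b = (b - 1)*(b^2 - b) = (b - 1)^2*(b)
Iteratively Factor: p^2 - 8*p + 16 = (p - 4)*(p - 4)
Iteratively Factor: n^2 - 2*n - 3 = (n - 3)*(n + 1)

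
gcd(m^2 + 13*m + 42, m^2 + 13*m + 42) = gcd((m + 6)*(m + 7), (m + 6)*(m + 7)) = m^2 + 13*m + 42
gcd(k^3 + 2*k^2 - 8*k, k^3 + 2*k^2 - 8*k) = k^3 + 2*k^2 - 8*k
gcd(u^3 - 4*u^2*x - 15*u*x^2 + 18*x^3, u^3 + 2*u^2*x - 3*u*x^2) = -u^2 - 2*u*x + 3*x^2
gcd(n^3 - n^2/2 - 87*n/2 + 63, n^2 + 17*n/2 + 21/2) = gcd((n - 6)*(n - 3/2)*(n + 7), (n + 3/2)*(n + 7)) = n + 7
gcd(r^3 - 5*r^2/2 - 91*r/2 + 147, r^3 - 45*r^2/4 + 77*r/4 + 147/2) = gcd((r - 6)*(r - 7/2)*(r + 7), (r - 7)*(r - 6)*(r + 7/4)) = r - 6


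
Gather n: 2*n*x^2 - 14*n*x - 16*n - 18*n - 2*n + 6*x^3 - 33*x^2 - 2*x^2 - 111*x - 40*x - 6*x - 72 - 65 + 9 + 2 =n*(2*x^2 - 14*x - 36) + 6*x^3 - 35*x^2 - 157*x - 126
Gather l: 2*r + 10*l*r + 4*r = 10*l*r + 6*r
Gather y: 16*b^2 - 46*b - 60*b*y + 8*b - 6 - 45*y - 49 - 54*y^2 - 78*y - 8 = 16*b^2 - 38*b - 54*y^2 + y*(-60*b - 123) - 63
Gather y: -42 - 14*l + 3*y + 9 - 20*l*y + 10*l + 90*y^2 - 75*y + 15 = -4*l + 90*y^2 + y*(-20*l - 72) - 18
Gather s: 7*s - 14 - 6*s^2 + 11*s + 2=-6*s^2 + 18*s - 12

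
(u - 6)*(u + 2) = u^2 - 4*u - 12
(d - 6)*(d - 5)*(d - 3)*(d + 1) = d^4 - 13*d^3 + 49*d^2 - 27*d - 90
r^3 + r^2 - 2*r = r*(r - 1)*(r + 2)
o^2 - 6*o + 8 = (o - 4)*(o - 2)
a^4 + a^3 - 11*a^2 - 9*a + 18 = (a - 3)*(a - 1)*(a + 2)*(a + 3)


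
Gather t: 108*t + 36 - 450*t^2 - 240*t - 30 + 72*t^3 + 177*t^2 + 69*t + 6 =72*t^3 - 273*t^2 - 63*t + 12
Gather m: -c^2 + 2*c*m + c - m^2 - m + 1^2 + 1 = -c^2 + c - m^2 + m*(2*c - 1) + 2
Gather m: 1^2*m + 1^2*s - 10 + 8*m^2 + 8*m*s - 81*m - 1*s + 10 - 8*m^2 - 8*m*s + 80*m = 0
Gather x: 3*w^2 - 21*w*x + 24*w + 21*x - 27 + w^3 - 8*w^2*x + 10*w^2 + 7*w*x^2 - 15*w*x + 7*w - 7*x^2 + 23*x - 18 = w^3 + 13*w^2 + 31*w + x^2*(7*w - 7) + x*(-8*w^2 - 36*w + 44) - 45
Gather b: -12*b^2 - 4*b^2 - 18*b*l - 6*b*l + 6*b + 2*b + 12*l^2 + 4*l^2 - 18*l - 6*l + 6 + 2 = -16*b^2 + b*(8 - 24*l) + 16*l^2 - 24*l + 8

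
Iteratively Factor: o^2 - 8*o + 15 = (o - 5)*(o - 3)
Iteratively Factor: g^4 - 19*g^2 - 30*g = (g - 5)*(g^3 + 5*g^2 + 6*g) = (g - 5)*(g + 2)*(g^2 + 3*g) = g*(g - 5)*(g + 2)*(g + 3)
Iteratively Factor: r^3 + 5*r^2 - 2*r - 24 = (r + 3)*(r^2 + 2*r - 8) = (r - 2)*(r + 3)*(r + 4)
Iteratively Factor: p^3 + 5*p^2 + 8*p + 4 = (p + 1)*(p^2 + 4*p + 4) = (p + 1)*(p + 2)*(p + 2)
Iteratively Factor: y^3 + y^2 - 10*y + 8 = (y - 1)*(y^2 + 2*y - 8) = (y - 1)*(y + 4)*(y - 2)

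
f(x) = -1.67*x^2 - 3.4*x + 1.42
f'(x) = -3.34*x - 3.4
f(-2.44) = -0.23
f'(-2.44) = 4.75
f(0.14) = 0.91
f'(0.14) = -3.87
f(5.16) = -60.59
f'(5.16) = -20.63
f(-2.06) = 1.34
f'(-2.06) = 3.48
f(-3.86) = -10.34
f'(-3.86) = 9.49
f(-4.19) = -13.65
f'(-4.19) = 10.59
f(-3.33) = -5.78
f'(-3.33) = 7.72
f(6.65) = -95.04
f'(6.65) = -25.61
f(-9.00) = -103.25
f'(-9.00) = 26.66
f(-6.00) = -38.30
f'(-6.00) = 16.64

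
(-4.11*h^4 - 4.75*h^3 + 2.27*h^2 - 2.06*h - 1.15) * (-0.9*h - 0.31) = 3.699*h^5 + 5.5491*h^4 - 0.5705*h^3 + 1.1503*h^2 + 1.6736*h + 0.3565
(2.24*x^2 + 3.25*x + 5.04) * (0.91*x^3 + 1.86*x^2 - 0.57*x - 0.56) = 2.0384*x^5 + 7.1239*x^4 + 9.3546*x^3 + 6.2675*x^2 - 4.6928*x - 2.8224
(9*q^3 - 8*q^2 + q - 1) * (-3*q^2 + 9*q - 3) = -27*q^5 + 105*q^4 - 102*q^3 + 36*q^2 - 12*q + 3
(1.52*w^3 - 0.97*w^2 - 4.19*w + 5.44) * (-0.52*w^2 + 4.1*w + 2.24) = -0.7904*w^5 + 6.7364*w^4 + 1.6066*w^3 - 22.1806*w^2 + 12.9184*w + 12.1856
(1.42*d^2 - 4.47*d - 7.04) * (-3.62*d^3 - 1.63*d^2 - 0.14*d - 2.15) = -5.1404*d^5 + 13.8668*d^4 + 32.5721*d^3 + 9.048*d^2 + 10.5961*d + 15.136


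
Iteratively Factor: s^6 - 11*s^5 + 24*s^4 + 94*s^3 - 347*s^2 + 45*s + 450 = (s + 1)*(s^5 - 12*s^4 + 36*s^3 + 58*s^2 - 405*s + 450) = (s - 3)*(s + 1)*(s^4 - 9*s^3 + 9*s^2 + 85*s - 150) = (s - 3)*(s - 2)*(s + 1)*(s^3 - 7*s^2 - 5*s + 75) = (s - 5)*(s - 3)*(s - 2)*(s + 1)*(s^2 - 2*s - 15) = (s - 5)^2*(s - 3)*(s - 2)*(s + 1)*(s + 3)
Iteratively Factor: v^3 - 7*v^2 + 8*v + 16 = (v + 1)*(v^2 - 8*v + 16) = (v - 4)*(v + 1)*(v - 4)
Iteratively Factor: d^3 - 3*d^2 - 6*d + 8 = (d - 1)*(d^2 - 2*d - 8) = (d - 1)*(d + 2)*(d - 4)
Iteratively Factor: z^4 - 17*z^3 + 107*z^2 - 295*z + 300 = (z - 4)*(z^3 - 13*z^2 + 55*z - 75) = (z - 5)*(z - 4)*(z^2 - 8*z + 15) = (z - 5)*(z - 4)*(z - 3)*(z - 5)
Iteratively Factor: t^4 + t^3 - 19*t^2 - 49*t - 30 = (t + 1)*(t^3 - 19*t - 30) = (t + 1)*(t + 3)*(t^2 - 3*t - 10) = (t - 5)*(t + 1)*(t + 3)*(t + 2)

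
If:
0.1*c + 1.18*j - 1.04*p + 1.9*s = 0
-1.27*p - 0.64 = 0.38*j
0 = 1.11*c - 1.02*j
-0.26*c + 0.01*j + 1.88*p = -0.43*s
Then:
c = -0.85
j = -0.93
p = -0.23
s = 0.50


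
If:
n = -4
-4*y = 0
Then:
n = -4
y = 0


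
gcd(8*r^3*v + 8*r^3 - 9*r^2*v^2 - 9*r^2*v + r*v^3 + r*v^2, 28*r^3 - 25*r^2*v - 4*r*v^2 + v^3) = r - v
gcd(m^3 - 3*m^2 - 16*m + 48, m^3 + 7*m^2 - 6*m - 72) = m^2 + m - 12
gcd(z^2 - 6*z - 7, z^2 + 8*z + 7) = z + 1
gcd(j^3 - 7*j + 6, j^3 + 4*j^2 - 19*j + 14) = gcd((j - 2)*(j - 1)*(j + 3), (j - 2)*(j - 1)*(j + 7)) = j^2 - 3*j + 2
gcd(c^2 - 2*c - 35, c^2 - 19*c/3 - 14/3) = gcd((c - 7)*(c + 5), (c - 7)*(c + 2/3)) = c - 7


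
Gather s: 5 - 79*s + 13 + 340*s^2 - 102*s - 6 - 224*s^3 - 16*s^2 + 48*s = -224*s^3 + 324*s^2 - 133*s + 12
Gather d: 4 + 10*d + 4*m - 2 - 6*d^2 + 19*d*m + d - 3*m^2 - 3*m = -6*d^2 + d*(19*m + 11) - 3*m^2 + m + 2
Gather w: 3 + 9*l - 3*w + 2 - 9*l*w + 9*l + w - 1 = 18*l + w*(-9*l - 2) + 4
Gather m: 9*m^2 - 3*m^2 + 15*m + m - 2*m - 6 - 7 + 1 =6*m^2 + 14*m - 12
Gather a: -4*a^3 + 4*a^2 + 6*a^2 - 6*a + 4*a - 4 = -4*a^3 + 10*a^2 - 2*a - 4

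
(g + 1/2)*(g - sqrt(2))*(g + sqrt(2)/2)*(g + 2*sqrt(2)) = g^4 + g^3/2 + 3*sqrt(2)*g^3/2 - 3*g^2 + 3*sqrt(2)*g^2/4 - 2*sqrt(2)*g - 3*g/2 - sqrt(2)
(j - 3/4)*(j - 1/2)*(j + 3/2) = j^3 + j^2/4 - 3*j/2 + 9/16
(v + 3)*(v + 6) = v^2 + 9*v + 18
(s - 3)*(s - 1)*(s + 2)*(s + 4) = s^4 + 2*s^3 - 13*s^2 - 14*s + 24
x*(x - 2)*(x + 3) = x^3 + x^2 - 6*x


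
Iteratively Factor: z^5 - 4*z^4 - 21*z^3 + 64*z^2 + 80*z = (z)*(z^4 - 4*z^3 - 21*z^2 + 64*z + 80) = z*(z - 4)*(z^3 - 21*z - 20) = z*(z - 4)*(z + 4)*(z^2 - 4*z - 5) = z*(z - 4)*(z + 1)*(z + 4)*(z - 5)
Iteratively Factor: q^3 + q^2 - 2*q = (q + 2)*(q^2 - q) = (q - 1)*(q + 2)*(q)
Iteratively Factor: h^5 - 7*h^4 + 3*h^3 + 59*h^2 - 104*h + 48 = (h - 1)*(h^4 - 6*h^3 - 3*h^2 + 56*h - 48) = (h - 1)*(h + 3)*(h^3 - 9*h^2 + 24*h - 16) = (h - 1)^2*(h + 3)*(h^2 - 8*h + 16) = (h - 4)*(h - 1)^2*(h + 3)*(h - 4)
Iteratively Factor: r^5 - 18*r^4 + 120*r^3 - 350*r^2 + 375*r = (r - 5)*(r^4 - 13*r^3 + 55*r^2 - 75*r) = r*(r - 5)*(r^3 - 13*r^2 + 55*r - 75) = r*(r - 5)^2*(r^2 - 8*r + 15) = r*(r - 5)^2*(r - 3)*(r - 5)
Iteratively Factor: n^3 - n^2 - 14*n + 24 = (n - 2)*(n^2 + n - 12) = (n - 3)*(n - 2)*(n + 4)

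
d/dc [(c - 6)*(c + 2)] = 2*c - 4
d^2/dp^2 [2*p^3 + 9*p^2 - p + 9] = 12*p + 18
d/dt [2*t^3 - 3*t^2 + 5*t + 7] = 6*t^2 - 6*t + 5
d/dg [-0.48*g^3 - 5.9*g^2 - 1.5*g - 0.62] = -1.44*g^2 - 11.8*g - 1.5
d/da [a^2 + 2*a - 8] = 2*a + 2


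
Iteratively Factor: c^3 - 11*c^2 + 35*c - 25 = (c - 1)*(c^2 - 10*c + 25) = (c - 5)*(c - 1)*(c - 5)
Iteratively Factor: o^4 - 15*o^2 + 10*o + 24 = (o + 4)*(o^3 - 4*o^2 + o + 6) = (o - 2)*(o + 4)*(o^2 - 2*o - 3) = (o - 2)*(o + 1)*(o + 4)*(o - 3)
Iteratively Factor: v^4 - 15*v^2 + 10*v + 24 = (v - 3)*(v^3 + 3*v^2 - 6*v - 8) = (v - 3)*(v - 2)*(v^2 + 5*v + 4) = (v - 3)*(v - 2)*(v + 1)*(v + 4)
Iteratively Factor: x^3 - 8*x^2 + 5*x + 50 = (x - 5)*(x^2 - 3*x - 10) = (x - 5)^2*(x + 2)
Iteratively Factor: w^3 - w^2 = (w)*(w^2 - w) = w*(w - 1)*(w)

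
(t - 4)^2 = t^2 - 8*t + 16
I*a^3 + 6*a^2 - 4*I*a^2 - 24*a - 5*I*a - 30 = (a - 5)*(a - 6*I)*(I*a + I)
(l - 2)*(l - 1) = l^2 - 3*l + 2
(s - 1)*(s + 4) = s^2 + 3*s - 4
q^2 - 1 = (q - 1)*(q + 1)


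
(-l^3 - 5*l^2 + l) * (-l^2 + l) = l^5 + 4*l^4 - 6*l^3 + l^2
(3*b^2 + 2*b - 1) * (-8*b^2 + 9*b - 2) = -24*b^4 + 11*b^3 + 20*b^2 - 13*b + 2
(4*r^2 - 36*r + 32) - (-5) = 4*r^2 - 36*r + 37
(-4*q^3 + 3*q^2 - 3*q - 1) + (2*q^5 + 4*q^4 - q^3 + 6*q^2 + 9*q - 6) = 2*q^5 + 4*q^4 - 5*q^3 + 9*q^2 + 6*q - 7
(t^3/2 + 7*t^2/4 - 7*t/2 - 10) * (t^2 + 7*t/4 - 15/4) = t^5/2 + 21*t^4/8 - 37*t^3/16 - 363*t^2/16 - 35*t/8 + 75/2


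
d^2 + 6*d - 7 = (d - 1)*(d + 7)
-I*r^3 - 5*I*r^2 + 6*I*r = r*(r + 6)*(-I*r + I)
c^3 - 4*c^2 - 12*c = c*(c - 6)*(c + 2)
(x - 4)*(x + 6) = x^2 + 2*x - 24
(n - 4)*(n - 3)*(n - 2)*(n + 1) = n^4 - 8*n^3 + 17*n^2 + 2*n - 24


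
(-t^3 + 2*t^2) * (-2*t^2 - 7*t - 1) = 2*t^5 + 3*t^4 - 13*t^3 - 2*t^2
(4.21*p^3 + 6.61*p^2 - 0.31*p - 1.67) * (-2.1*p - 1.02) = -8.841*p^4 - 18.1752*p^3 - 6.0912*p^2 + 3.8232*p + 1.7034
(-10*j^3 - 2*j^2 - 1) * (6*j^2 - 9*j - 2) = -60*j^5 + 78*j^4 + 38*j^3 - 2*j^2 + 9*j + 2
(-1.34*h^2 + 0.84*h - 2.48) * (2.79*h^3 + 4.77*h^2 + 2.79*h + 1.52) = -3.7386*h^5 - 4.0482*h^4 - 6.651*h^3 - 11.5228*h^2 - 5.6424*h - 3.7696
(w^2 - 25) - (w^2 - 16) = -9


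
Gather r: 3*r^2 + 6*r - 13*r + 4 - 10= 3*r^2 - 7*r - 6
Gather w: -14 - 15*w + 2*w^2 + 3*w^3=3*w^3 + 2*w^2 - 15*w - 14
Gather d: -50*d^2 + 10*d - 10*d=-50*d^2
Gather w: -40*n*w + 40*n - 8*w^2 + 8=-40*n*w + 40*n - 8*w^2 + 8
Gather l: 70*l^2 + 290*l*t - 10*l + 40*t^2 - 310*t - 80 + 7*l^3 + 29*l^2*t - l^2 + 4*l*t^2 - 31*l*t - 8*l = 7*l^3 + l^2*(29*t + 69) + l*(4*t^2 + 259*t - 18) + 40*t^2 - 310*t - 80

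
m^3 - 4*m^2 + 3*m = m*(m - 3)*(m - 1)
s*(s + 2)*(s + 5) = s^3 + 7*s^2 + 10*s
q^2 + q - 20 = (q - 4)*(q + 5)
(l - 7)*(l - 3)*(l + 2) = l^3 - 8*l^2 + l + 42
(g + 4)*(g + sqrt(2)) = g^2 + sqrt(2)*g + 4*g + 4*sqrt(2)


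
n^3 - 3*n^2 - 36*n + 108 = (n - 6)*(n - 3)*(n + 6)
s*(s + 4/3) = s^2 + 4*s/3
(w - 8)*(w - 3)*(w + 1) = w^3 - 10*w^2 + 13*w + 24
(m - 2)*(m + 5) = m^2 + 3*m - 10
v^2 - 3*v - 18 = (v - 6)*(v + 3)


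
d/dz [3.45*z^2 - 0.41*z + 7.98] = 6.9*z - 0.41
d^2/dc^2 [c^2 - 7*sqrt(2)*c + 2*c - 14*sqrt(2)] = 2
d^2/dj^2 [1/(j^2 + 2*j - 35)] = 2*(-j^2 - 2*j + 4*(j + 1)^2 + 35)/(j^2 + 2*j - 35)^3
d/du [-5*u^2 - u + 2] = -10*u - 1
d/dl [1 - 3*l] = -3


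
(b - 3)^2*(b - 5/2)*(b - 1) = b^4 - 19*b^3/2 + 65*b^2/2 - 93*b/2 + 45/2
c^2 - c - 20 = (c - 5)*(c + 4)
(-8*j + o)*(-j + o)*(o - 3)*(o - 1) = 8*j^2*o^2 - 32*j^2*o + 24*j^2 - 9*j*o^3 + 36*j*o^2 - 27*j*o + o^4 - 4*o^3 + 3*o^2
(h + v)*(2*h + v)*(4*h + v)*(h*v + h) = 8*h^4*v + 8*h^4 + 14*h^3*v^2 + 14*h^3*v + 7*h^2*v^3 + 7*h^2*v^2 + h*v^4 + h*v^3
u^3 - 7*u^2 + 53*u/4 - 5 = (u - 4)*(u - 5/2)*(u - 1/2)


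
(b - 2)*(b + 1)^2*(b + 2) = b^4 + 2*b^3 - 3*b^2 - 8*b - 4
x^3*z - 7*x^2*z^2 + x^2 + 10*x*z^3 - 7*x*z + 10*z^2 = (x - 5*z)*(x - 2*z)*(x*z + 1)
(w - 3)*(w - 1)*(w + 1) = w^3 - 3*w^2 - w + 3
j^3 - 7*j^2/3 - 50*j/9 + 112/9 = (j - 8/3)*(j - 2)*(j + 7/3)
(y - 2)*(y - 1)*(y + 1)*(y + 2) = y^4 - 5*y^2 + 4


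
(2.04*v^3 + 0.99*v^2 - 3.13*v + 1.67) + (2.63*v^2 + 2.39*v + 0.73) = 2.04*v^3 + 3.62*v^2 - 0.74*v + 2.4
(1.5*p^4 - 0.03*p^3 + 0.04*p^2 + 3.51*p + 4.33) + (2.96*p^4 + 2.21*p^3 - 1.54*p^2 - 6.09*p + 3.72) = 4.46*p^4 + 2.18*p^3 - 1.5*p^2 - 2.58*p + 8.05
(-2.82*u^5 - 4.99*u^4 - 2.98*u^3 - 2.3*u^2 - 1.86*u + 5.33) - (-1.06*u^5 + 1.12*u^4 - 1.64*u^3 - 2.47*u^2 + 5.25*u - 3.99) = -1.76*u^5 - 6.11*u^4 - 1.34*u^3 + 0.17*u^2 - 7.11*u + 9.32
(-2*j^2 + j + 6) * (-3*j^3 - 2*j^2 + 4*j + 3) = 6*j^5 + j^4 - 28*j^3 - 14*j^2 + 27*j + 18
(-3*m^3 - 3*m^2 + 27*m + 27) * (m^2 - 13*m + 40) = -3*m^5 + 36*m^4 - 54*m^3 - 444*m^2 + 729*m + 1080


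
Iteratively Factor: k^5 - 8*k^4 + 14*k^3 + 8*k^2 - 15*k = (k - 5)*(k^4 - 3*k^3 - k^2 + 3*k) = k*(k - 5)*(k^3 - 3*k^2 - k + 3) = k*(k - 5)*(k - 1)*(k^2 - 2*k - 3) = k*(k - 5)*(k - 3)*(k - 1)*(k + 1)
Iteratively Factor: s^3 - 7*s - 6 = (s + 1)*(s^2 - s - 6) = (s - 3)*(s + 1)*(s + 2)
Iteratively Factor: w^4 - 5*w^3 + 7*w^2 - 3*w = (w - 3)*(w^3 - 2*w^2 + w) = (w - 3)*(w - 1)*(w^2 - w) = (w - 3)*(w - 1)^2*(w)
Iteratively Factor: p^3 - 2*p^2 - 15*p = (p)*(p^2 - 2*p - 15) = p*(p + 3)*(p - 5)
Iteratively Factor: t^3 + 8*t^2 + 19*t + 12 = (t + 1)*(t^2 + 7*t + 12) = (t + 1)*(t + 3)*(t + 4)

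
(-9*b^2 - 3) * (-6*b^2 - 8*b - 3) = 54*b^4 + 72*b^3 + 45*b^2 + 24*b + 9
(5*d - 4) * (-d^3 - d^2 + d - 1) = -5*d^4 - d^3 + 9*d^2 - 9*d + 4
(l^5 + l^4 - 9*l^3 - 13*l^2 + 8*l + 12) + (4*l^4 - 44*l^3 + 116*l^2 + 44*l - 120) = l^5 + 5*l^4 - 53*l^3 + 103*l^2 + 52*l - 108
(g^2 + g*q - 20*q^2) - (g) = g^2 + g*q - g - 20*q^2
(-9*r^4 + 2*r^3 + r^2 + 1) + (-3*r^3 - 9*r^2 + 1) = -9*r^4 - r^3 - 8*r^2 + 2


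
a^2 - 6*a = a*(a - 6)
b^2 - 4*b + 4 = (b - 2)^2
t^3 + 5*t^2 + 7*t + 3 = (t + 1)^2*(t + 3)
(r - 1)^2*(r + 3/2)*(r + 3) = r^4 + 5*r^3/2 - 7*r^2/2 - 9*r/2 + 9/2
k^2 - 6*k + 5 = (k - 5)*(k - 1)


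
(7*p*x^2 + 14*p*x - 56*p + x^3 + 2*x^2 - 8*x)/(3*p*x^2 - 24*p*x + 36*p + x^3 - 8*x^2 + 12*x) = (7*p*x + 28*p + x^2 + 4*x)/(3*p*x - 18*p + x^2 - 6*x)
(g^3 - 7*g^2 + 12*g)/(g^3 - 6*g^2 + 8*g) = (g - 3)/(g - 2)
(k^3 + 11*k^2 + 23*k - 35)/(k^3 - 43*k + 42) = (k + 5)/(k - 6)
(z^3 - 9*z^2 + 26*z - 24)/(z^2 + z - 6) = (z^2 - 7*z + 12)/(z + 3)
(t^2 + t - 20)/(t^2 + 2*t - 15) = (t - 4)/(t - 3)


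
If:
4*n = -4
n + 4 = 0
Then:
No Solution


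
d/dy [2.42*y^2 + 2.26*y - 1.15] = 4.84*y + 2.26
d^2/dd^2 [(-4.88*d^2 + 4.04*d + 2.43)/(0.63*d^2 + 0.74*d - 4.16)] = (7.757064*d^3 - 70.950222*d^2 + 70.325388*d - 128.63076)/(0.250047*d^6 + 0.881118*d^5 - 3.918348*d^4 - 11.231128*d^3 + 25.873536*d^2 + 38.418432*d - 71.991296)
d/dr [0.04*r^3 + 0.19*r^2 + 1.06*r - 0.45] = 0.12*r^2 + 0.38*r + 1.06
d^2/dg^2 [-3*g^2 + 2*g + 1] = -6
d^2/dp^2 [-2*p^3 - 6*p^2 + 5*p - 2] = -12*p - 12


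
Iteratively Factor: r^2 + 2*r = (r)*(r + 2)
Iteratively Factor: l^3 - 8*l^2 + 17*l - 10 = (l - 5)*(l^2 - 3*l + 2) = (l - 5)*(l - 1)*(l - 2)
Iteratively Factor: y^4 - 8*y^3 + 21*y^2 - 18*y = (y - 2)*(y^3 - 6*y^2 + 9*y) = (y - 3)*(y - 2)*(y^2 - 3*y) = (y - 3)^2*(y - 2)*(y)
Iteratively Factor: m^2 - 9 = (m + 3)*(m - 3)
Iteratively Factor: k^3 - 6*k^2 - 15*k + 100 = (k - 5)*(k^2 - k - 20) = (k - 5)^2*(k + 4)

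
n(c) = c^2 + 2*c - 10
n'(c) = 2*c + 2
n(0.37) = -9.12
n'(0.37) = 2.74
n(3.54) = 9.61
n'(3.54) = 9.08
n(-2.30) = -9.31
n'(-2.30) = -2.60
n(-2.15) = -9.68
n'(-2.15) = -2.30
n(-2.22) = -9.51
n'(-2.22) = -2.44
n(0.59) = -8.47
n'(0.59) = 3.18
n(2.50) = 1.25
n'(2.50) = 7.00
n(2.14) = -1.14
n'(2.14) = 6.28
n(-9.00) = 53.00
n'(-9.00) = -16.00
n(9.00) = 89.00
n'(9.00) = 20.00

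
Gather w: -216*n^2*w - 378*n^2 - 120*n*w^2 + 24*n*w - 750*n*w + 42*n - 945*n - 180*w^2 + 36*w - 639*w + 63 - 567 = -378*n^2 - 903*n + w^2*(-120*n - 180) + w*(-216*n^2 - 726*n - 603) - 504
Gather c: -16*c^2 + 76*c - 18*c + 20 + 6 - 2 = -16*c^2 + 58*c + 24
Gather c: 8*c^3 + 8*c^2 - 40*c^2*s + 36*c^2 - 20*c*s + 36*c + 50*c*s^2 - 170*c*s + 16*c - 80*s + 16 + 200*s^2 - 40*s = 8*c^3 + c^2*(44 - 40*s) + c*(50*s^2 - 190*s + 52) + 200*s^2 - 120*s + 16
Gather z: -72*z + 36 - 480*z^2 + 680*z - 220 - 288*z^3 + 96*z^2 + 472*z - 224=-288*z^3 - 384*z^2 + 1080*z - 408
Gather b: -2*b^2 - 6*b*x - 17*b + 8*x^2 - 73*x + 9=-2*b^2 + b*(-6*x - 17) + 8*x^2 - 73*x + 9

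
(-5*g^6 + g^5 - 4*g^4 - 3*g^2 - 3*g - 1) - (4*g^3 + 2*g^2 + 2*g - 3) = -5*g^6 + g^5 - 4*g^4 - 4*g^3 - 5*g^2 - 5*g + 2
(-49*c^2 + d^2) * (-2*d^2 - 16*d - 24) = 98*c^2*d^2 + 784*c^2*d + 1176*c^2 - 2*d^4 - 16*d^3 - 24*d^2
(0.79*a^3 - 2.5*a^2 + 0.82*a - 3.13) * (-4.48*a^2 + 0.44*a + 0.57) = -3.5392*a^5 + 11.5476*a^4 - 4.3233*a^3 + 12.9582*a^2 - 0.9098*a - 1.7841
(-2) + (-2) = -4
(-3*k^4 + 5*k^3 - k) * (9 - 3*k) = 9*k^5 - 42*k^4 + 45*k^3 + 3*k^2 - 9*k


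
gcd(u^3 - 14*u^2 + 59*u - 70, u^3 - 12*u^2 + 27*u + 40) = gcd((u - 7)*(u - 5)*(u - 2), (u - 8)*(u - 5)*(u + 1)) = u - 5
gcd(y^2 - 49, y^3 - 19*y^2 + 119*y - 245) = y - 7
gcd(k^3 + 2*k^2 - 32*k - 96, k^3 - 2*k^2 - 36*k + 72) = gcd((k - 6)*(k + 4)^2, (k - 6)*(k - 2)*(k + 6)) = k - 6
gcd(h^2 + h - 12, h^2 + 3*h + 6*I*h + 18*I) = 1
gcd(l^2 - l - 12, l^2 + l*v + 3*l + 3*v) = l + 3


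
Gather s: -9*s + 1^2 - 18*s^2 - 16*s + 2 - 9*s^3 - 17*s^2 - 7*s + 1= -9*s^3 - 35*s^2 - 32*s + 4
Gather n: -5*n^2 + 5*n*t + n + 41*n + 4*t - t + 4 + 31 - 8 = -5*n^2 + n*(5*t + 42) + 3*t + 27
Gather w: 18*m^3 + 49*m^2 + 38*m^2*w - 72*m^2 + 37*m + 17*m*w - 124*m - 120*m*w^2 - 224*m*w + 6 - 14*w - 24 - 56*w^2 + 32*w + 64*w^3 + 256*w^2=18*m^3 - 23*m^2 - 87*m + 64*w^3 + w^2*(200 - 120*m) + w*(38*m^2 - 207*m + 18) - 18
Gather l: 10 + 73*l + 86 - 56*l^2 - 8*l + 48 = -56*l^2 + 65*l + 144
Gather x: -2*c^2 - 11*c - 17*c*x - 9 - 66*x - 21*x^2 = -2*c^2 - 11*c - 21*x^2 + x*(-17*c - 66) - 9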